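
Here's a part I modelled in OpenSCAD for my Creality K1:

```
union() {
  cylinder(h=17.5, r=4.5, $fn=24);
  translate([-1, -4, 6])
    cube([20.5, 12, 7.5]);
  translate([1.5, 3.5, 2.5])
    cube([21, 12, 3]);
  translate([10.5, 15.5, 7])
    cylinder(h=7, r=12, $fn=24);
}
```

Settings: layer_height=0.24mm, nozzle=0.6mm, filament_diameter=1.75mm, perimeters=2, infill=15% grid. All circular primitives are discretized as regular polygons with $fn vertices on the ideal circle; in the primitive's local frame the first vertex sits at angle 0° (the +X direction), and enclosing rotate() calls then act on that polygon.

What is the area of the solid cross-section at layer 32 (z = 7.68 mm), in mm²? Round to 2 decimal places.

At z = 7.68 mm: the cylinder: section is a regular 24-gon, circumradius r=4.5 (area = (24/2)·4.500²·sin(360°/24) = 62.89 mm²); the cube at (-1, -4) is present — its section is the full 20.5×12 rectangle (area 246.00 mm²); the cube at (1.5, 3.5) is absent (z outside [2.5, 5.5]); the r=12 cylinder at (10.5, 15.5) contributes a regular 24-gon of circumradius 12 (area = (24/2)·12.000²·sin(360°/24) = 447.24 mm²); Merging all regions: the regions partially overlap — summed areas 756.13 mm² minus the doubly-counted overlap 96.48 mm² gives 659.65 mm² — area = 659.65 mm². Overall, the cross-section is a single solid region. Net area = 659.65 mm².

659.65 mm²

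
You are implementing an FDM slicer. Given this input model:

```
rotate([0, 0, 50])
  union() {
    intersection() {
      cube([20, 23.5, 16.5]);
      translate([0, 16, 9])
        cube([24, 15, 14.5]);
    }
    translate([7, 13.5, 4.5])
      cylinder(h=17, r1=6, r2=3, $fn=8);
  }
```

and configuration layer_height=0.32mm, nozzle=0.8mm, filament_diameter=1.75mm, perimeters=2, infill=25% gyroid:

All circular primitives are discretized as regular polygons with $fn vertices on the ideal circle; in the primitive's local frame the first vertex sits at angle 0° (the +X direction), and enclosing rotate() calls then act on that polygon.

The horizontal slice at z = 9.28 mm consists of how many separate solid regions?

1

At z = 9.28 mm: the cube (footprint 20×23.5) is included at this height; the cube at (0, 16) (footprint 24×15) is included at this height; Taking the intersection: the 24×15 cube at (0, 16) partially overlaps the 20×23.5 cube; clipping to the common part keeps 150.00 mm² — 1 connected region; the cone at (7, 13.5) contributes a regular 8-gon of circumradius 5.156 (interpolated between r1=6 and r2=3 at t=0.281); Merging all regions: the regions partially overlap (shared area 14.41 mm²), so overlapping operands fuse into one piece — 1 connected region; (rotated 50° about Z; rotation is an isometry so areas/perimeters/island counts are preserved). The result has 1 disconnected region.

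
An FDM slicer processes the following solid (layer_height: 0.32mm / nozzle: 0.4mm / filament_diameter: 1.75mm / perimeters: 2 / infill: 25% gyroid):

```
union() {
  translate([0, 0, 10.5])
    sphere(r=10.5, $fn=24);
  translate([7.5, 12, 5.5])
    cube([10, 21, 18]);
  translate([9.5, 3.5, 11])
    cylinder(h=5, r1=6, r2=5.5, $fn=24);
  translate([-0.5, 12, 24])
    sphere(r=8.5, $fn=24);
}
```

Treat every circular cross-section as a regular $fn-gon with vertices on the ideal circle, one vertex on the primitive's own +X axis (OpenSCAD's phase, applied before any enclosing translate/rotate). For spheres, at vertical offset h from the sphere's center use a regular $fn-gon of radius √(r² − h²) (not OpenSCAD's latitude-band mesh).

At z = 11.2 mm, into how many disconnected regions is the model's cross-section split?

At z = 11.2 mm: the r=10.5 sphere slices to a regular 24-gon of circumradius 10.477 (√(r²−h²) with h=0.7 from center); the cube at (7.5, 12) (footprint 10×21) is included at this height; the cone at (9.5, 3.5) contributes a regular 24-gon of circumradius 5.980 (interpolated between r1=6 and r2=5.5 at t=0.040); the sphere at (-0.5, 12) is absent (|z−center|=12.800 > r=8.5); Taking the union: the regions partially overlap (shared area 52.08 mm²), so overlapping operands fuse into one piece — 2 connected regions. The result has 2 disconnected regions.

2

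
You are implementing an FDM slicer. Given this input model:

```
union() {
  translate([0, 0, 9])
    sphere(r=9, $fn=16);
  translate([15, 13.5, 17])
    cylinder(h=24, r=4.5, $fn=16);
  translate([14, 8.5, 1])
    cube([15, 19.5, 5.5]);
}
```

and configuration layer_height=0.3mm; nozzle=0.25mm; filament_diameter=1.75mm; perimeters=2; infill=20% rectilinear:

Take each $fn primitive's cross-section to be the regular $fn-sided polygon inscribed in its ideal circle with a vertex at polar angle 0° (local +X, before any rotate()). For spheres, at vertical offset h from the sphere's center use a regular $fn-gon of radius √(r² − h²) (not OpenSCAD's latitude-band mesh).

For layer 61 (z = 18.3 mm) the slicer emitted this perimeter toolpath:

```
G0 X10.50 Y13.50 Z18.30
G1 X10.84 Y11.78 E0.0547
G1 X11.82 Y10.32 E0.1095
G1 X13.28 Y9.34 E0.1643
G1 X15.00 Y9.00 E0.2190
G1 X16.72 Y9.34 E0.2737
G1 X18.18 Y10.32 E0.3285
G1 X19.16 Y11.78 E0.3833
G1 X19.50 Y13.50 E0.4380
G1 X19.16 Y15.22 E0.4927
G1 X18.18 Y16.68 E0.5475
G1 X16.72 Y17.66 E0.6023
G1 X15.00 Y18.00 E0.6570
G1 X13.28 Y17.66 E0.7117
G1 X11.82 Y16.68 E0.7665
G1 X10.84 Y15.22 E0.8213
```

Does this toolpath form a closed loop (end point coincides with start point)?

Start point (G0): (10.50, 13.50). End point (last G1): the path does not return to the start — open.

no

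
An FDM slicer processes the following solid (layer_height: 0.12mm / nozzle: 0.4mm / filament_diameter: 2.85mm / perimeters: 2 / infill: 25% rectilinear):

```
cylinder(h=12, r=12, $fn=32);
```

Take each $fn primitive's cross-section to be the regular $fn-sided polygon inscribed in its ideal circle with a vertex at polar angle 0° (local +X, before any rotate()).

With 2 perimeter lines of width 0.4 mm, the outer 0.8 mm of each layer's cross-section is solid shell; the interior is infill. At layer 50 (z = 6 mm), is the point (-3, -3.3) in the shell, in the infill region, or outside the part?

infill

At z = 6 mm: the r=12 cylinder gives a regular 32-gon of circumradius 12 (constant along its height). Overall, the cross-section is a single solid region. The nearest boundary edge runs (-8.49, -8.49)→(-6.67, -9.98); distance from the point to it = 7.49 mm. The point is inside the cross-section and 7.49 mm from the nearest boundary — more than the 0.8 mm shell width (2 × 0.4), so it's in the infill interior.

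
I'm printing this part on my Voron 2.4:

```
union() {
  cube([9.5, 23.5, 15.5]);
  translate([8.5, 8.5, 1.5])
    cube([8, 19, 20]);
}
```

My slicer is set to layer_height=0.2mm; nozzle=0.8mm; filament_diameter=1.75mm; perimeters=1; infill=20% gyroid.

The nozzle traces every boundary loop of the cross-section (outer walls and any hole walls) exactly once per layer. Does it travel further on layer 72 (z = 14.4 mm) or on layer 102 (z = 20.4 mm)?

Layer 72 (z = 14.4): the cube is present — its section is the full 9.5×23.5 rectangle (perimeter 66.00 mm); the cube at (8.5, 8.5) (footprint 8×19) is included at this height (perimeter 54.00 mm); Merging all regions: the regions partially overlap (shared area 15.00 mm²), so the edge portions inside another operand are dropped and the merged outline is re-measured after clipping — boundary = 88.00 mm. So its perimeter = 88.00 mm. Layer 102 (z = 20.4): the cube is absent (z outside [0, 15.5]); the 8×19 cube at (8.5, 8.5) contributes its full rectangle (perimeter 54.00 mm); Combining (union): only the 8×19 cube at (8.5, 8.5) is present, so the union is just that shape — boundary = 54.00 mm. So its perimeter = 54.00 mm. Layer 72 is larger (88.00 vs 54.00 mm).

layer 72 (z = 14.4 mm)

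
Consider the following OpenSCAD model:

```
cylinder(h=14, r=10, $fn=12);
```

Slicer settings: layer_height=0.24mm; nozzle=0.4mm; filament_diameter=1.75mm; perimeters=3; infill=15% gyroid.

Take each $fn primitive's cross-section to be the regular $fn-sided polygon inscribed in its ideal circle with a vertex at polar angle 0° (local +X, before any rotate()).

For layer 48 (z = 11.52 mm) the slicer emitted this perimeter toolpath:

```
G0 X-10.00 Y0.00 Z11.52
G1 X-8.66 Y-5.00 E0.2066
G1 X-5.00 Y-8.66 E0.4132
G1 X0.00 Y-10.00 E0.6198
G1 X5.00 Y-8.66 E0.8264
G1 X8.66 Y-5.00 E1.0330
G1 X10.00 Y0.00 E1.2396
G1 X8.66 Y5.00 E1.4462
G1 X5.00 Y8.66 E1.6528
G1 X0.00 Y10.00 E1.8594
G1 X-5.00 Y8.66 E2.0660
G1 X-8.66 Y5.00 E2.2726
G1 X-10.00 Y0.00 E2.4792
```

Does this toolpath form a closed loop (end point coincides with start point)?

yes

Start point (G0): (-10.00, 0.00). End point (last G1): the path returns to the start — closed.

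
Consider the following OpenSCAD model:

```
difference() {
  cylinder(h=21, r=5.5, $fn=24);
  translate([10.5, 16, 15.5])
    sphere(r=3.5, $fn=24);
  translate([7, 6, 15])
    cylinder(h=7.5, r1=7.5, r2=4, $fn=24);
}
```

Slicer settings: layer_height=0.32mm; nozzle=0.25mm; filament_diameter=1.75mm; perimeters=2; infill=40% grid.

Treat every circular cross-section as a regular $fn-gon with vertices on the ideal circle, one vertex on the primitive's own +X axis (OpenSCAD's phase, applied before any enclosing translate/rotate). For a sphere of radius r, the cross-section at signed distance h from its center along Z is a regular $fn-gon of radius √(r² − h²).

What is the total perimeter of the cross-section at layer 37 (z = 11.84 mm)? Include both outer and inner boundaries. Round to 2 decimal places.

At z = 11.84 mm: the r=5.5 cylinder gives a regular 24-gon of circumradius 5.5 (constant along its height) (perimeter = 2·24·5.500·sin(180°/24) = 34.46 mm); the sphere at (10.5, 16) is not intersected at this z (|z−center|=3.660 > r=3.5); the cone at (7, 6) is not intersected at this z (z outside [15, 22.5]); Taking the first minus the rest: none of the subtracted shapes is present at this height, so the r=5.5 cylinder is unchanged — boundary = 34.46 mm. Overall, the cross-section is a single solid region. Total boundary length (outer) = 34.46 mm.

34.46 mm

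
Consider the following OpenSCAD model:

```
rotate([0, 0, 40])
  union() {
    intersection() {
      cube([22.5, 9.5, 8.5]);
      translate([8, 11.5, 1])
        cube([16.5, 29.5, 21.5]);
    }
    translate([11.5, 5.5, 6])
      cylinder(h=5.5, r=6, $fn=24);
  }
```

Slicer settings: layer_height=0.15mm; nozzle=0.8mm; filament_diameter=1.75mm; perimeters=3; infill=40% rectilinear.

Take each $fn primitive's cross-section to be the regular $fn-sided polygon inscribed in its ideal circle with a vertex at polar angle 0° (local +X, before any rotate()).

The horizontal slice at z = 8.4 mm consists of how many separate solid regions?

1

At z = 8.4 mm: the 22.5×9.5 cube contributes its full rectangle; the 16.5×29.5 cube at (8, 11.5) contributes its full rectangle; Taking the intersection: the 16.5×29.5 cube at (8, 11.5) does not overlap the 22.5×9.5 cube (empty) — nothing remains; the r=6 cylinder at (11.5, 5.5) contributes a regular 24-gon of circumradius 6; Merging all regions: only the r=6 cylinder at (11.5, 5.5) is present, so the union is just that shape — 1 connected region; (rotated 40° about Z; rotation is an isometry so areas/perimeters/island counts are preserved). The result has 1 disconnected region.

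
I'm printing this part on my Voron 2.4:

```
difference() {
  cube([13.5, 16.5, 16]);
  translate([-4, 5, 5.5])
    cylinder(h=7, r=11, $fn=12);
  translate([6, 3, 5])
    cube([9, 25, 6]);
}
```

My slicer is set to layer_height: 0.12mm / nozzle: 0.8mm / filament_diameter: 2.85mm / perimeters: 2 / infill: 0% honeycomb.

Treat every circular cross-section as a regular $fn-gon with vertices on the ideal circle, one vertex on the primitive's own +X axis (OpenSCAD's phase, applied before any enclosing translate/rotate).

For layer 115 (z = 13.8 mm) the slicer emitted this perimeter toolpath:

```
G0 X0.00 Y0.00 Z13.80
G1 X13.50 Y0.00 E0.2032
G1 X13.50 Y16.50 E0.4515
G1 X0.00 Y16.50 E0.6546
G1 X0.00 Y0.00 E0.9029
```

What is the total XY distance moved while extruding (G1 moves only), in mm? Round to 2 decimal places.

Sum the Euclidean lengths of each G1 segment: total = 60.00 mm.

60.00 mm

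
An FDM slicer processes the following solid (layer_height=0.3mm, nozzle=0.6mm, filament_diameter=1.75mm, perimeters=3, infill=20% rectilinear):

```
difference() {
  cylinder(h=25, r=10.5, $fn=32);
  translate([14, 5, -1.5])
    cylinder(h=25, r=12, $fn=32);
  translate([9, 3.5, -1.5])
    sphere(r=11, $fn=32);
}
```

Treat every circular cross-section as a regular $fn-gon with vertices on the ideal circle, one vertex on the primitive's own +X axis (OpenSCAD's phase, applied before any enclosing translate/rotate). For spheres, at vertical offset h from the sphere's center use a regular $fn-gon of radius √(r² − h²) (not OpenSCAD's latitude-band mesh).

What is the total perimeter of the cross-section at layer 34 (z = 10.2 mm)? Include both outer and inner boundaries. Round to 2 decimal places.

At z = 10.2 mm: the r=10.5 cylinder gives a regular 32-gon of circumradius 10.5 (constant along its height) (perimeter = 2·32·10.500·sin(180°/32) = 65.87 mm); the cylinder at (14, 5): section is a regular 32-gon, circumradius r=12 (perimeter = 2·32·12.000·sin(180°/32) = 75.28 mm); the sphere at (9, 3.5) is absent (|z−center|=11.700 > r=11); Subtracting the remaining from the first: starting from the r=10.5 cylinder, the r=12 cylinder at (14, 5) partially overlaps it — only the 87.68 mm² overlap (of its 449.49 mm²) is removed, clipping the outline — boundary = 65.03 mm. Overall, the cross-section is a single solid region. Total boundary length (outer) = 65.03 mm.

65.03 mm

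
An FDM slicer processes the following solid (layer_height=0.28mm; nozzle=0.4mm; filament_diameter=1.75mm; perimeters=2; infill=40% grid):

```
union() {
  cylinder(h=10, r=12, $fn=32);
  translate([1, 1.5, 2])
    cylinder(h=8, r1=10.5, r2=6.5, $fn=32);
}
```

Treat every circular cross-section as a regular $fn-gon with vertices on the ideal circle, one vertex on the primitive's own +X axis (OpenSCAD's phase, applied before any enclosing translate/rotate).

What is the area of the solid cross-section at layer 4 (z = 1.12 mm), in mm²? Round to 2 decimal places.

449.49 mm²

At z = 1.12 mm: the cylinder: section is a regular 32-gon, circumradius r=12 (area = (32/2)·12.000²·sin(360°/32) = 449.49 mm²); the cone at (1, 1.5) is not intersected at this z (z outside [2, 10]); Combining (union): only the r=12 cylinder is present, so the union is just that shape — area = 449.49 mm². Overall, the cross-section is a single solid region. Net area = 449.49 mm².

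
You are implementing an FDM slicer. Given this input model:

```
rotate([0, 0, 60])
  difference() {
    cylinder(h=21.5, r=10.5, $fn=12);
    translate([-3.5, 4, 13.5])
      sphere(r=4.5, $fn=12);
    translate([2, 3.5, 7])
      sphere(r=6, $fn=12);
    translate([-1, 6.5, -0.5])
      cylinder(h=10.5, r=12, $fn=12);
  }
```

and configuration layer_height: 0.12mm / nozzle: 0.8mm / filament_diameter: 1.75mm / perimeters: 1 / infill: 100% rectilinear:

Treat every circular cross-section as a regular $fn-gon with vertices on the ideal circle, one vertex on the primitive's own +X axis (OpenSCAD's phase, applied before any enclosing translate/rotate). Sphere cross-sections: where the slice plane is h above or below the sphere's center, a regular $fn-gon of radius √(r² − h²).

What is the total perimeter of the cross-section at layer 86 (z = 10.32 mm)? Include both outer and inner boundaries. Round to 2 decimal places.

103.34 mm

At z = 10.32 mm: the r=10.5 cylinder contributes a regular 12-gon of circumradius 10.5 (perimeter = 2·12·10.500·sin(180°/12) = 65.22 mm); the r=4.5 sphere at (-3.5, 4) slices to a regular 12-gon of circumradius 3.184 (√(r²−h²) with h=3.18 from center) (perimeter = 2·12·3.184·sin(180°/12) = 19.78 mm); the sphere at (2, 3.5): section is a regular 12-gon, circumradius = √(r²−h²) = √(6²−3.32²) = 4.998 (perimeter = 2·12·4.998·sin(180°/12) = 31.04 mm); the cylinder at (-1, 6.5) is not intersected at this z (z outside [-0.5, 10]); Subtracting the remaining from the first: starting from the r=10.5 cylinder, the r=4.5 sphere at (-3.5, 4) lies wholly inside it (removes its full 30.41 mm² and its 19.78 mm outline becomes a hole wall); the r=6 sphere at (2, 3.5) partially overlaps it — only the 65.43 mm² overlap (of its 74.93 mm²) is removed, clipping the outline — boundary (outer + 1 inner loop) = 103.34 mm; (rotated 60° about Z; rotation is an isometry so areas/perimeters/island counts are preserved). Overall, the cross-section is one region with 1 hole. Total boundary length (outer + inner) = 103.34 mm.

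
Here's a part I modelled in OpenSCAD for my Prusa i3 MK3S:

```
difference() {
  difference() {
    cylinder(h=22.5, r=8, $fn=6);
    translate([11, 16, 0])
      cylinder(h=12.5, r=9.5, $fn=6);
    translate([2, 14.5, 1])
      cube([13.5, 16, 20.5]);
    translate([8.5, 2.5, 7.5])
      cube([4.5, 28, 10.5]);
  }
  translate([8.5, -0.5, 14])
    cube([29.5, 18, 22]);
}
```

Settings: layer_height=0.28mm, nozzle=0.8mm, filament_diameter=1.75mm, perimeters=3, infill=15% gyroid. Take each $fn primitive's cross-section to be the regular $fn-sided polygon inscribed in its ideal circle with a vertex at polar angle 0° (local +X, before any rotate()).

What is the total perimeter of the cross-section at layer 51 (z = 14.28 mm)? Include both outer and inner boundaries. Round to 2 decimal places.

48.00 mm

At z = 14.28 mm: the r=8 cylinder contributes a regular 6-gon of circumradius 8 (perimeter = 2·6·8.000·sin(180°/6) = 48.00 mm); the cylinder at (11, 16) is not intersected at this z (z outside [0, 12.5]); the 13.5×16 cube at (2, 14.5) contributes its full rectangle (perimeter 59.00 mm); the 4.5×28 cube at (8.5, 2.5) contributes its full rectangle (perimeter 65.00 mm); Taking the first minus the rest: starting from the r=8 cylinder, the 13.5×16 cube at (2, 14.5) misses the remaining region (no effect); the 4.5×28 cube at (8.5, 2.5) misses the remaining region (no effect) — boundary = 48.00 mm; the 29.5×18 cube at (8.5, -0.5) contributes its full rectangle (perimeter 95.00 mm); After the difference (first − rest): starting from the result so far, the 29.5×18 cube at (8.5, -0.5) misses the remaining region (no effect) — boundary = 48.00 mm. Overall, the cross-section is a single solid region. Total boundary length (outer) = 48.00 mm.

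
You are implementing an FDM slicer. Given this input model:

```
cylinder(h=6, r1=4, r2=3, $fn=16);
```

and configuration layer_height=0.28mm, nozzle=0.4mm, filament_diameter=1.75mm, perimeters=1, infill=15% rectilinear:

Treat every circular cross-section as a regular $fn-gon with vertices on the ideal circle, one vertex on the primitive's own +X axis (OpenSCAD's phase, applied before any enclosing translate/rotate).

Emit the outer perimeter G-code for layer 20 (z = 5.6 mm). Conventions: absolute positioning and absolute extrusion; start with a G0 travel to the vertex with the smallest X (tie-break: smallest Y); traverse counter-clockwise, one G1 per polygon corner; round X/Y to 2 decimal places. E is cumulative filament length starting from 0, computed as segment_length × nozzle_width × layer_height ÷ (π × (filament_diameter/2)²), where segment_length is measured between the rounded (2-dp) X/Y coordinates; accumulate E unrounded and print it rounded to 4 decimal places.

At z = 5.6 mm: the cone contributes a regular 16-gon of circumradius 3.067 (interpolated between r1=4 and r2=3 at t=0.933). The outline is a single polygon with 16 vertices. Extrusion per mm of travel: 0.4 × 0.28 / (π × 0.875²) = 0.046564. Accumulating E over each segment gives final E = 0.8912.

G0 X-3.07 Y0.00 Z5.60
G1 X-2.83 Y-1.17 E0.0556
G1 X-2.17 Y-2.17 E0.1114
G1 X-1.17 Y-2.83 E0.1672
G1 X0.00 Y-3.07 E0.2228
G1 X1.17 Y-2.83 E0.2784
G1 X2.17 Y-2.17 E0.3342
G1 X2.83 Y-1.17 E0.3900
G1 X3.07 Y0.00 E0.4456
G1 X2.83 Y1.17 E0.5012
G1 X2.17 Y2.17 E0.5570
G1 X1.17 Y2.83 E0.6128
G1 X0.00 Y3.07 E0.6684
G1 X-1.17 Y2.83 E0.7241
G1 X-2.17 Y2.17 E0.7798
G1 X-2.83 Y1.17 E0.8356
G1 X-3.07 Y0.00 E0.8912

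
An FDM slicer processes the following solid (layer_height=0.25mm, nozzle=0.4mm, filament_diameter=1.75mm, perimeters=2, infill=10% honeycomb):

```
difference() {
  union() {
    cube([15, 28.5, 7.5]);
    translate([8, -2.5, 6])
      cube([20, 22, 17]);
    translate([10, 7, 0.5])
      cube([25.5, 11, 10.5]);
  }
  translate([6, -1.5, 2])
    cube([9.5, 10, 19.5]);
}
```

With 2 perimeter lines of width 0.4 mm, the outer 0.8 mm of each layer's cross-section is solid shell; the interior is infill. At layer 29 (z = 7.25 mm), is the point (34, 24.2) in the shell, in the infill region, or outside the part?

outside

At z = 7.25 mm: the 15×28.5 cube contributes its full rectangle; the 20×22 cube at (8, -2.5) contributes its full rectangle; the 25.5×11 cube at (10, 7) contributes its full rectangle; Merging all regions: the regions partially overlap (shared area 334.50 mm²), so overlapping operands fuse into one piece — 1 connected region; the cube at (6, -1.5) is present — its section is the full 9.5×10 rectangle; Taking the first minus the rest: starting from the result so far, the 9.5×10 cube at (6, -1.5) partially overlaps it — only the 92.00 mm² overlap (of its 95.00 mm²) is removed, clipping the outline — 1 connected region. Overall, the cross-section is a single solid region. The nearest boundary edge runs (28.00, 18.00)→(35.50, 18.00); distance from the point to it = 6.20 mm. The point is not inside any of the regions above, so it lies outside the cross-section (6.20 mm from the nearest boundary).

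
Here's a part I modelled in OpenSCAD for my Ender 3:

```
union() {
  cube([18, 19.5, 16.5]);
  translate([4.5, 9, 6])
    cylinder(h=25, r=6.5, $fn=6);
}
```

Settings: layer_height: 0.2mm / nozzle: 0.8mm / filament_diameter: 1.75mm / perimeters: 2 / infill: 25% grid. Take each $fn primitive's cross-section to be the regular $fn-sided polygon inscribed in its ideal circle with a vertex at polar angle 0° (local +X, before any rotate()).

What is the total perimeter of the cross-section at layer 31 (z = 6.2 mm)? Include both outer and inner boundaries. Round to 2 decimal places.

At z = 6.2 mm: the cube (footprint 18×19.5) is included at this height (perimeter 75.00 mm); the r=6.5 cylinder at (4.5, 9) contributes a regular 6-gon of circumradius 6.5 (perimeter = 2·6·6.500·sin(180°/6) = 39.00 mm); Taking the union: the regions partially overlap (shared area 102.84 mm²), so the edge portions inside another operand are dropped and the merged outline is re-measured after clipping — boundary = 76.07 mm. Overall, the cross-section is a single solid region. Total boundary length (outer) = 76.07 mm.

76.07 mm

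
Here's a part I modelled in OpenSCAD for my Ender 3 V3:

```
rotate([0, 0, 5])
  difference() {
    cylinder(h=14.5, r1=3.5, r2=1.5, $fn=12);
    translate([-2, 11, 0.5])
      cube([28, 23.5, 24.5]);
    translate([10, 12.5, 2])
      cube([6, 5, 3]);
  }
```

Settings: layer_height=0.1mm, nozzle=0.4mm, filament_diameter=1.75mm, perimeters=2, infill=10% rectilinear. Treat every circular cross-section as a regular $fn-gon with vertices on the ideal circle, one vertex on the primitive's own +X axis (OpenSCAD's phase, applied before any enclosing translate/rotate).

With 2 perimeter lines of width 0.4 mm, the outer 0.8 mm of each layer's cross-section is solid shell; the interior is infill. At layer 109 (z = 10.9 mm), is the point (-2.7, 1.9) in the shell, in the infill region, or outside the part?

outside

At z = 10.9 mm: the cone: at t=0.752 of its height the radius interpolates to r₁+(r₂−r₁)t = 1.997, giving a regular 12-gon of that circumradius; the 28×23.5 cube at (-2, 11) contributes its full rectangle; the cube at (10, 12.5) does not reach this height (z outside [2, 5]); Taking the first minus the rest: starting from the cone, the 28×23.5 cube at (-2, 11) misses the remaining region (no effect) — 1 connected region; (rotated 5° about Z; rotation is an isometry so areas/perimeters/island counts are preserved). Overall, the cross-section is a single solid region. Undo the 5° rotation: the query point maps to (-2.524, 2.128) in the un-rotated model frame. The nearest boundary edge runs (-1.73, 1.00)→(-1.00, 1.73); distance from the point to it = 1.36 mm. The point is not inside any of the regions above, so it lies outside the cross-section (1.36 mm from the nearest boundary).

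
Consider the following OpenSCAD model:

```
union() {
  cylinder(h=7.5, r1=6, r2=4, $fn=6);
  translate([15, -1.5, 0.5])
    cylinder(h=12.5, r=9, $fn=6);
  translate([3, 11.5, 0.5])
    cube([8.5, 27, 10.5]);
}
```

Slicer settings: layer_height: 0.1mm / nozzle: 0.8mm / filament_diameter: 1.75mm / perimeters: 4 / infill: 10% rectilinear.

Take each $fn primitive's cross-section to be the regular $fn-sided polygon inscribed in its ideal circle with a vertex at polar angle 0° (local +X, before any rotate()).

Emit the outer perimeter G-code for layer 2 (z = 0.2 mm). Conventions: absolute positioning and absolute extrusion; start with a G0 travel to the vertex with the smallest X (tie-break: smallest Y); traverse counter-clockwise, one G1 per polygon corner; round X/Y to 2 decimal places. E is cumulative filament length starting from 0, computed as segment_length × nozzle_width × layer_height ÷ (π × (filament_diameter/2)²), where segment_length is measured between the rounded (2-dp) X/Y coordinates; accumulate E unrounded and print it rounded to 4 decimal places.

G0 X-5.95 Y0.00 Z0.20
G1 X-2.97 Y-5.15 E0.1979
G1 X2.97 Y-5.15 E0.3955
G1 X5.95 Y0.00 E0.5934
G1 X2.97 Y5.15 E0.7913
G1 X-2.97 Y5.15 E0.9888
G1 X-5.95 Y0.00 E1.1867

At z = 0.2 mm: the cone (r1=6→r2=4) has section circumradius 5.947 here — a regular 6-gon; the cylinder at (15, -1.5) is not intersected at this z (z outside [0.5, 13]); the cube at (3, 11.5) is not intersected at this z (z outside [0.5, 11]); Combining (union): only the cone is present, so the union is just that shape — 1 connected region. The outline is a single polygon with 6 vertices. Extrusion per mm of travel: 0.8 × 0.1 / (π × 0.875²) = 0.033260. Accumulating E over each segment gives final E = 1.1867.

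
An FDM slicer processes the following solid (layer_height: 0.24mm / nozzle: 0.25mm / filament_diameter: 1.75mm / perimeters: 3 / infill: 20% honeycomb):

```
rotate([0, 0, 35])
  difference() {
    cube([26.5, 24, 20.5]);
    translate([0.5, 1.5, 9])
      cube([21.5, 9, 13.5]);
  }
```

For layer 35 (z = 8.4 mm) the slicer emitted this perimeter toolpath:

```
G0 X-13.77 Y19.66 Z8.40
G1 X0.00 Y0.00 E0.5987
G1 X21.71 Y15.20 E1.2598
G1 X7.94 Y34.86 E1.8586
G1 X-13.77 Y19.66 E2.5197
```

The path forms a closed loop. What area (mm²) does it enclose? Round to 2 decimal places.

636.12 mm²

Apply the shoelace formula to the sequence of (X, Y) vertices; enclosed area = 636.12 mm².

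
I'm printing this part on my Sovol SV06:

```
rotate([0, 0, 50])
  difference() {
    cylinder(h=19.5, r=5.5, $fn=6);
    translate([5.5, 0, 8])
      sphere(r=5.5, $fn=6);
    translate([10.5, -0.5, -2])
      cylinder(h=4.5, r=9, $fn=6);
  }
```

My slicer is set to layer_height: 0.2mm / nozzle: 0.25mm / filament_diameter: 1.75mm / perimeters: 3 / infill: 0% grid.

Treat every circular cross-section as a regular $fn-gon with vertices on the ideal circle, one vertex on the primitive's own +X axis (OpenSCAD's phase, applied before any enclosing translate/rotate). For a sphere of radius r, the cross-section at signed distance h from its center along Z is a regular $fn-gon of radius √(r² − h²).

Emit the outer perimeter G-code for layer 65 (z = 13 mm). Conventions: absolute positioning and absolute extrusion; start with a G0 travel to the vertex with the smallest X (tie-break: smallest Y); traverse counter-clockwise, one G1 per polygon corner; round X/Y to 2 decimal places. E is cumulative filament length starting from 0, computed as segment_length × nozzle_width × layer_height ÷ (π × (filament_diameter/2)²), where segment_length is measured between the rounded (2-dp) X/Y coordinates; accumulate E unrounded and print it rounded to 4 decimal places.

G0 X-5.42 Y0.96 Z13.00
G1 X-3.54 Y-4.21 E0.1144
G1 X1.88 Y-5.17 E0.2288
G1 X5.42 Y-0.96 E0.3431
G1 X4.32 Y2.06 E0.4099
G1 X2.06 Y2.46 E0.4576
G1 X1.28 Y4.61 E0.5052
G1 X-1.88 Y5.17 E0.5719
G1 X-5.42 Y0.96 E0.6862

At z = 13 mm: the r=5.5 cylinder contributes a regular 6-gon of circumradius 5.5; the sphere at (5.5, 0): section is a regular 6-gon, circumradius = √(r²−h²) = √(5.5²−5²) = 2.291; the cylinder at (10.5, -0.5) is absent (z outside [-2, 2.5]); Subtracting the remaining from the first: starting from the r=5.5 cylinder, the r=5.5 sphere at (5.5, 0) partially overlaps it — only the 4.55 mm² overlap (of its 13.64 mm²) is removed, clipping the outline — 1 connected region; (whole slice rotated 50° about Z — lengths, areas and connectivity unchanged). The outline is a single polygon with 8 vertices. Extrusion per mm of travel: 0.25 × 0.2 / (π × 0.875²) = 0.020788. Accumulating E over each segment gives final E = 0.6862.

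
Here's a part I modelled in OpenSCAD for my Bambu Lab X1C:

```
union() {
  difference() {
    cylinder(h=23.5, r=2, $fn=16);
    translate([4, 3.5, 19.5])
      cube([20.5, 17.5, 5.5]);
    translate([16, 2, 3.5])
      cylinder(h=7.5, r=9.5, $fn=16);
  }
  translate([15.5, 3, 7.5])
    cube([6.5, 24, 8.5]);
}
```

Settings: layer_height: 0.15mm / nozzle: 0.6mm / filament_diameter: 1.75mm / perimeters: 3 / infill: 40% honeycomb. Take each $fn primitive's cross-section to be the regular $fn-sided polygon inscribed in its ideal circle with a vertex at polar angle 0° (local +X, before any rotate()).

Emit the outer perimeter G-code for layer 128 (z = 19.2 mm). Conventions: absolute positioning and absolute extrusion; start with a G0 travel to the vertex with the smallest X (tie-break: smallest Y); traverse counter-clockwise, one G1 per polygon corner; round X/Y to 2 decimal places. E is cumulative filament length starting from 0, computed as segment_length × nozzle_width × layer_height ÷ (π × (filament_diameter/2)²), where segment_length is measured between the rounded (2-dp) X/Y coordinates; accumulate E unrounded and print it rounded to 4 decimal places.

At z = 19.2 mm: the cylinder: section is a regular 16-gon, circumradius r=2; the cube at (4, 3.5) is not intersected at this z (z outside [19.5, 25]); the cylinder at (16, 2) does not reach this height (z outside [3.5, 11]); Subtracting the remaining from the first: none of the subtracted shapes is present at this height, so the r=2 cylinder is unchanged — 1 connected region; the cube at (15.5, 3) is absent (z outside [7.5, 16]); Combining (union): only that combined region is present, so the union is just that shape — 1 connected region. The outline is a single polygon with 16 vertices. Extrusion per mm of travel: 0.6 × 0.15 / (π × 0.875²) = 0.037418. Accumulating E over each segment gives final E = 0.4673.

G0 X-2.00 Y0.00 Z19.20
G1 X-1.85 Y-0.77 E0.0294
G1 X-1.41 Y-1.41 E0.0584
G1 X-0.77 Y-1.85 E0.0875
G1 X0.00 Y-2.00 E0.1168
G1 X0.77 Y-1.85 E0.1462
G1 X1.41 Y-1.41 E0.1752
G1 X1.85 Y-0.77 E0.2043
G1 X2.00 Y0.00 E0.2337
G1 X1.85 Y0.77 E0.2630
G1 X1.41 Y1.41 E0.2921
G1 X0.77 Y1.85 E0.3211
G1 X0.00 Y2.00 E0.3505
G1 X-0.77 Y1.85 E0.3798
G1 X-1.41 Y1.41 E0.4089
G1 X-1.85 Y0.77 E0.4380
G1 X-2.00 Y0.00 E0.4673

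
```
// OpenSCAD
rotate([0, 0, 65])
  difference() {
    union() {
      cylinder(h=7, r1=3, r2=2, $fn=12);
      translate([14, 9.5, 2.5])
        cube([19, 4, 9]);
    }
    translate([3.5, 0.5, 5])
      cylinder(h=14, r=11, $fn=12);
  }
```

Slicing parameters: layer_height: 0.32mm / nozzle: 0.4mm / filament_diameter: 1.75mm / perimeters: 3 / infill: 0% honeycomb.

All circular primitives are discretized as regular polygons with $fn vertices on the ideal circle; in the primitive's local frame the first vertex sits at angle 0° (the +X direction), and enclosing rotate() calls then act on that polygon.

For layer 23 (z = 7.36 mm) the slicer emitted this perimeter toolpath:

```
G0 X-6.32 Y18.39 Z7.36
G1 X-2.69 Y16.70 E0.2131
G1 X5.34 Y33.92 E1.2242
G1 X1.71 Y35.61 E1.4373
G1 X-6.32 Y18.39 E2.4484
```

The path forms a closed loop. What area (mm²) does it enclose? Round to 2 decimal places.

76.08 mm²

Apply the shoelace formula to the sequence of (X, Y) vertices; enclosed area = 76.08 mm².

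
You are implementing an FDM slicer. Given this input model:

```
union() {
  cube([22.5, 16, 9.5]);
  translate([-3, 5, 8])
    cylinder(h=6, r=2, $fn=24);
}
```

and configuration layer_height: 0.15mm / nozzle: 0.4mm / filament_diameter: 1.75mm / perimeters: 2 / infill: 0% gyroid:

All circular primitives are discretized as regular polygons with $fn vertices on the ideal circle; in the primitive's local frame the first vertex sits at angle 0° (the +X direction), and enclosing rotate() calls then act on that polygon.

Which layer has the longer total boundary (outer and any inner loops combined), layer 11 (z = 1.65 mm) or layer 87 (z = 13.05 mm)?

layer 11 (z = 1.65 mm)

Layer 11 (z = 1.65): the 22.5×16 cube contributes its full rectangle (perimeter 77.00 mm); the cylinder at (-3, 5) is not intersected at this z (z outside [8, 14]); Combining (union): only the 22.5×16 cube is present, so the union is just that shape — boundary = 77.00 mm. So its perimeter = 77.00 mm. Layer 87 (z = 13.05): the cube is absent (z outside [0, 9.5]); the r=2 cylinder at (-3, 5) contributes a regular 24-gon of circumradius 2 (perimeter = 2·24·2.000·sin(180°/24) = 12.53 mm); Combining (union): only the r=2 cylinder at (-3, 5) is present, so the union is just that shape — boundary = 12.53 mm. So its perimeter = 12.53 mm. Layer 11 is larger (77.00 vs 12.53 mm).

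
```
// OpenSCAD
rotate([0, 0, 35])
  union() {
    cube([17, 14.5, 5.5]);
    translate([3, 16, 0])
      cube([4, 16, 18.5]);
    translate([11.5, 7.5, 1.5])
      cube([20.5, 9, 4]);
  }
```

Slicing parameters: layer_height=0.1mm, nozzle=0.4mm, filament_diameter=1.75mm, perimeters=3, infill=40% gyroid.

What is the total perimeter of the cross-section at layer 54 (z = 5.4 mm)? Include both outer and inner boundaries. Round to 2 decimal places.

137.00 mm

At z = 5.4 mm: the cube is present — its section is the full 17×14.5 rectangle (perimeter 63.00 mm); the cube at (3, 16) (footprint 4×16) is included at this height (perimeter 40.00 mm); the 20.5×9 cube at (11.5, 7.5) contributes its full rectangle (perimeter 59.00 mm); Merging all regions: the regions partially overlap (shared area 38.50 mm²), so the edge portions inside another operand are dropped and the merged outline is re-measured after clipping — boundary = 137.00 mm; (whole slice rotated 35° about Z — lengths, areas and connectivity unchanged). Overall, the cross-section has 2 separate islands. Total boundary length (outer) = 137.00 mm.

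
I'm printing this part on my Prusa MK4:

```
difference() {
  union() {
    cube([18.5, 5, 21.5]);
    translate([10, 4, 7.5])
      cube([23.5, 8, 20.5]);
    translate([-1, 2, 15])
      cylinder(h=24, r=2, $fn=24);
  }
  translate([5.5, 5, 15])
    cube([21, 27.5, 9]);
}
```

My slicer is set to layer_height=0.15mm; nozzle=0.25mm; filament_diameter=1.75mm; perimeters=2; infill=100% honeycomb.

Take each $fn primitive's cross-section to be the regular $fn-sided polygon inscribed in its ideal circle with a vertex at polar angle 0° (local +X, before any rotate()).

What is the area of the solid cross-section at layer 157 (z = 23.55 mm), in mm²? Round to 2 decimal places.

84.92 mm²

At z = 23.55 mm: the cube is not intersected at this z (z outside [0, 21.5]); the cube at (10, 4) is present — its section is the full 23.5×8 rectangle (area 188.00 mm²); the cylinder at (-1, 2): section is a regular 24-gon, circumradius r=2 (area = (24/2)·2.000²·sin(360°/24) = 12.42 mm²); Merging all regions: the 2 present regions are separate (no shared area or edge), so areas and boundary lengths simply add and each stays a separate island — area = 200.42 mm²; the 21×27.5 cube at (5.5, 5) contributes its full rectangle (area 577.50 mm²); Subtracting the remaining from the first: starting from the result so far (200.42 mm²), the 21×27.5 cube at (5.5, 5) partially overlaps it — only the 115.50 mm² overlap (of its 577.50 mm²) is removed, clipping the outline — area = 84.92 mm². Overall, the cross-section has 2 separate islands. Net area = 84.92 mm².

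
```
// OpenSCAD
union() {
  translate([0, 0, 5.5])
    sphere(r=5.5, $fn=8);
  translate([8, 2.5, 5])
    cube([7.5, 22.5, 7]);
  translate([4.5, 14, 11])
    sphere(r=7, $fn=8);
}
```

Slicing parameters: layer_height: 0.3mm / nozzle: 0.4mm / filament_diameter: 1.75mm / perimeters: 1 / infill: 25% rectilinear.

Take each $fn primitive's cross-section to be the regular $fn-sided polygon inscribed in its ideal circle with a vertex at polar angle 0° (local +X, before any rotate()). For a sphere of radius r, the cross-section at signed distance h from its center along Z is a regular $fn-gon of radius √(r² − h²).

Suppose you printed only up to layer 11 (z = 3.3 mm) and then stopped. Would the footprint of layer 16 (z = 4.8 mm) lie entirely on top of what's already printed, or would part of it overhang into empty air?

part overhangs

Compare the two slices. At z = 3.3: the r=5.5 sphere slices to a regular 8-gon of circumradius 5.041 (√(r²−h²) with h=2.2 from center) (area = (8/2)·5.041²·sin(360°/8) = 71.87 mm²); the cube at (8, 2.5) does not reach this height (z outside [5, 12]); the sphere at (4.5, 14) is not intersected at this z (|z−center|=7.700 > r=7); Merging all regions: only the r=5.5 sphere is present, so the union is just that shape — area = 71.87 mm². At z = 4.8: the sphere: section is a regular 8-gon, circumradius = √(r²−h²) = √(5.5²−0.7²) = 5.455 (area = (8/2)·5.455²·sin(360°/8) = 84.17 mm²); the cube at (8, 2.5) does not reach this height (z outside [5, 12]); the r=7 sphere at (4.5, 14) contributes a regular 8-gon of circumradius √(7²−6.2²) = 3.250 (area = (8/2)·3.250²·sin(360°/8) = 29.87 mm²); Merging all regions: the 2 present regions are separate (no shared area or edge), so areas and boundary lengths simply add and each stays a separate island — area = 114.04 mm². Checking containment: at z = 4.8 the cross-section extends beyond the z = 3.3 cross-section by about 42.17 mm².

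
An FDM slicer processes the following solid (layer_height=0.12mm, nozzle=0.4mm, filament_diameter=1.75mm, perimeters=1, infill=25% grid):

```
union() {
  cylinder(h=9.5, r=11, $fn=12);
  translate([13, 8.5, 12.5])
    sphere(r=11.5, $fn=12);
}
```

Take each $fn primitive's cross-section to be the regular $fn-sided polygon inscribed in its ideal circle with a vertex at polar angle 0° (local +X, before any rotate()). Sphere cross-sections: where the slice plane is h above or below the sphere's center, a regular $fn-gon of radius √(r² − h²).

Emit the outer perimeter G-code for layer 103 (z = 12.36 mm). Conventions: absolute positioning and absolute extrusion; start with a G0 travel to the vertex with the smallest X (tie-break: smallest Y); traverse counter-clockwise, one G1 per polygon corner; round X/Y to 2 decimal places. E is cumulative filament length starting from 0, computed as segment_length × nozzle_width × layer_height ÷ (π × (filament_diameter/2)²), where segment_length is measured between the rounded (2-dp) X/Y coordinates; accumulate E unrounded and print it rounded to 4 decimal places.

At z = 12.36 mm: the cylinder does not reach this height (z outside [0, 9.5]); the r=11.5 sphere at (13, 8.5) slices to a regular 12-gon of circumradius 11.499 (√(r²−h²) with h=0.14 from center); Merging all regions: only the r=11.5 sphere at (13, 8.5) is present, so the union is just that shape — 1 connected region. The outline is a single polygon with 12 vertices. Extrusion per mm of travel: 0.4 × 0.12 / (π × 0.875²) = 0.019956. Accumulating E over each segment gives final E = 1.4256.

G0 X1.50 Y8.50 Z12.36
G1 X3.04 Y2.75 E0.1188
G1 X7.25 Y-1.46 E0.2376
G1 X13.00 Y-3.00 E0.3564
G1 X18.75 Y-1.46 E0.4752
G1 X22.96 Y2.75 E0.5940
G1 X24.50 Y8.50 E0.7128
G1 X22.96 Y14.25 E0.8316
G1 X18.75 Y18.46 E0.9504
G1 X13.00 Y20.00 E1.0692
G1 X7.25 Y18.46 E1.1880
G1 X3.04 Y14.25 E1.3068
G1 X1.50 Y8.50 E1.4256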